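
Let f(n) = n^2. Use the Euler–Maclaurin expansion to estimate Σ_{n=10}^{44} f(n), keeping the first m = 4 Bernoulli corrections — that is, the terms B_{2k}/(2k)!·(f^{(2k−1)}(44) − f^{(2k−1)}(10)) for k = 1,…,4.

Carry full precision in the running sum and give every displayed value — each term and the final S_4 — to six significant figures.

Integral: ∫_10^44 x^2 dx = 28061.3.
Endpoint term: (f(10) + f(44))/2 = (100.000 + 1936.00)/2 = 1018.00.
Running total after boundary: 29079.3.
Order-1 term: 1/12 · (88.0000 − 20.0000) = 5.66667.
Partial sum through k=1: 29085.0.
Order-2 term: −1/720 · (0.00000 − 0.00000) = 0.00000.
Partial sum through k=2: 29085.0.
Order-3 term: 1/30240 · (0.00000 − 0.00000) = 0.00000.
Partial sum through k=3: 29085.0.
Order-4 term: −1/1209600 · (0.00000 − 0.00000) = 0.00000.

S_4 ≈ 29085.0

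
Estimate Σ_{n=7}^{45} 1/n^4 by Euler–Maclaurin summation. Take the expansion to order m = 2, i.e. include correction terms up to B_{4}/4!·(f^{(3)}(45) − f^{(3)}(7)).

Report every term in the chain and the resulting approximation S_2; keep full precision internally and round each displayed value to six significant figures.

The integral term ∫_7^45 1/x^4 dx = 0.000968159.
½[f(7) + f(45)] = ½[0.000416493 + 2.43865e-07] = 0.000208368.
Integral + boundary = 0.00117653.
Order-1 term: 1/12 · (-2.16769e-08 − (-0.000237996)) = 1.98312e-05.
Partial sum through k=1: 0.00119636.
Order-2 term: −1/720 · (-3.21139e-10 − (-0.000145712)) = -2.02377e-07.

S_2 ≈ 0.00119616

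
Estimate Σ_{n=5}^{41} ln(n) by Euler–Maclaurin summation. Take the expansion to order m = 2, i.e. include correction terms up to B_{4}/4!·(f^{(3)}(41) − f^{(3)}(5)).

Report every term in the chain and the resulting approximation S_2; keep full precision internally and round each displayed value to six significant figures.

∫_5^41 ln(x) dx evaluates to 108.209.
Boundary: ½(f(5) + f(41)) = ½(1.60944 + 3.71357) = 2.66150.
Running total after boundary: 110.871.
k=1: B_{2}/(2)! × [f^{(1)}(41) − f^{(1)}(5)] = 1/12 × (0.0243902 − 0.200000) = -0.0146341.
Running total after k=1: 110.856.
k=2: B_{4}/(4)! × [f^{(3)}(41) − f^{(3)}(5)] = −1/720 × (2.90187e-05 − 0.0160000) = 2.21819e-05.

S_2 ≈ 110.856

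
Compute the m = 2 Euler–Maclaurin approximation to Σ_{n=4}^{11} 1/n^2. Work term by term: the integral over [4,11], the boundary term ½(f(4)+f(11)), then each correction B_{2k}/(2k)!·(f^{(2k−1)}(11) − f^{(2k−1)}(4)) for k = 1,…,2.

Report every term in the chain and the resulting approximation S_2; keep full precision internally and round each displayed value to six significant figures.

S_2 ≈ 0.196920

Integral: ∫_4^11 1/x^2 dx = 0.159091.
½[f(4) + f(11)] = ½[0.0625000 + 0.00826446] = 0.0353822.
Integral + boundary = 0.194473.
Order-1 term: 1/12 · (-0.00150263 − (-0.0312500)) = 0.00247895.
After k=1: 0.196952.
Order-2 term: −1/720 · (-0.000149021 − (-0.0234375)) = -3.23451e-05.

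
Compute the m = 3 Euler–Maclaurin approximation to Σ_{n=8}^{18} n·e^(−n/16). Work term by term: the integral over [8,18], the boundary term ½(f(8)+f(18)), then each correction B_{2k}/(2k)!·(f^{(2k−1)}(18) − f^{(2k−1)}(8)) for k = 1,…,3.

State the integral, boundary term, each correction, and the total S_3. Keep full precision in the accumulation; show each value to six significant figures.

S_3 ≈ 61.6162

∫_8^18 x·e^(−x/16) dx evaluates to 56.2968.
½[f(8) + f(18)] = ½[4.85225 + 5.84374] = 5.34799.
Running total after boundary: 61.6448.
Order-1 term: 1/12 · (-0.0405816 − 0.303265) = -0.0286539.
Partial sum through k=1: 61.6162.
Order-2 term: −1/720 · (0.00237783 − 0.00592315) = 4.92406e-06.
Partial sum through k=2: 61.6162.
Order-3 term: 1/30240 · (1.91960e-05 − 4.16472e-05) = -7.42433e-10.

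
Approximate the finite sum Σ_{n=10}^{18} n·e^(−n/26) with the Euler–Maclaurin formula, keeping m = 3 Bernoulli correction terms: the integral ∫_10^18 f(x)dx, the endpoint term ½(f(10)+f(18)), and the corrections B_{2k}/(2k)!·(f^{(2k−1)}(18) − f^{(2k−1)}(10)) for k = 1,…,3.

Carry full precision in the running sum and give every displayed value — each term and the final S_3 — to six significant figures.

Integral: ∫_10^18 x·e^(−x/26) dx = 64.6664.
Endpoint term: (f(10) + f(18))/2 = (6.80712 + 9.00756)/2 = 7.90734.
Integral + boundary = 72.5738.
Order-1 term: 1/12 · (0.153975 − 0.418900) = -0.0220770.
Running total after k=1: 72.5517.
Order-2 term: −1/720 · (0.00170831 − 0.00263362) = 1.28515e-06.
Running total after k=2: 72.5517.
Order-3 term: 1/30240 · (4.71722e-06 − 6.87509e-06) = -7.13581e-11.

S_3 ≈ 72.5517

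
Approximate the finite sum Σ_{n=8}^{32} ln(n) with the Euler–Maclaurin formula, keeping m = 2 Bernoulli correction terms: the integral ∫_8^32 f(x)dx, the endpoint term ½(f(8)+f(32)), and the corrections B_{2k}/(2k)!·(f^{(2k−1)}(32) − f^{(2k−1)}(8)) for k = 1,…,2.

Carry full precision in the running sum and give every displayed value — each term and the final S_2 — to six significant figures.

S_2 ≈ 73.0328

Integral: ∫_8^32 ln(x) dx = 70.2680.
½[f(8) + f(32)] = ½[2.07944 + 3.46574] = 2.77259.
Integral + boundary = 73.0406.
Correction k=1: B_{2}/2! · (f^{(1)}(32) − f^{(1)}(8)) = 1/12 · (0.0312500 − 0.125000) = -0.00781250.
Running total after k=1: 73.0328.
Correction k=2: B_{4}/4! · (f^{(3)}(32) − f^{(3)}(8)) = −1/720 · (6.10352e-05 − 0.00390625) = 5.34058e-06.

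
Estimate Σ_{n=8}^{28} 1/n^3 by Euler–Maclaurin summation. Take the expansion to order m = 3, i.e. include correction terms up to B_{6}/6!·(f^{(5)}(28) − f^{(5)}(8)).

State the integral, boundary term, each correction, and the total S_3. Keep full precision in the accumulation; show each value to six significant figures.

The integral term ∫_8^28 1/x^3 dx = 0.00717474.
Endpoint term: (f(8) + f(28))/2 = (0.00195312 + 4.55539e-05)/2 = 0.000999339.
Running total after boundary: 0.00817408.
k=1: B_{2}/(2)! × [f^{(1)}(28) − f^{(1)}(8)] = 1/12 × (-4.88078e-06 − (-0.000732422)) = 6.06284e-05.
After k=1: 0.00823471.
k=2: B_{4}/(4)! × [f^{(3)}(28) − f^{(3)}(8)] = −1/720 × (-1.24510e-07 − (-0.000228882)) = -3.17719e-07.
After k=2: 0.00823440.
k=3: B_{6}/(6)! × [f^{(5)}(28) − f^{(5)}(8)] = 1/30240 × (-6.67016e-09 − (-0.000150204)) = 4.96683e-09.

S_3 ≈ 0.00823440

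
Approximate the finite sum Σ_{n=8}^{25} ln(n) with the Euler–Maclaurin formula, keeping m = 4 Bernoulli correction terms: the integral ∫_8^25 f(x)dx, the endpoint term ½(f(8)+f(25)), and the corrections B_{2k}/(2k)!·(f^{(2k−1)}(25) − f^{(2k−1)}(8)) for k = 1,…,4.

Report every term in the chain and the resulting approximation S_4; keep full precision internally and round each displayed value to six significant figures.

S_4 ≈ 49.4784

The integral term ∫_8^25 ln(x) dx = 46.8364.
Boundary: ½(f(8) + f(25)) = ½(2.07944 + 3.21888) = 2.64916.
Running total after boundary: 49.4855.
Correction k=1: B_{2}/2! · (f^{(1)}(25) − f^{(1)}(8)) = 1/12 · (0.0400000 − 0.125000) = -0.00708333.
Running total after k=1: 49.4784.
Correction k=2: B_{4}/4! · (f^{(3)}(25) − f^{(3)}(8)) = −1/720 · (0.000128000 − 0.00390625) = 5.24757e-06.
Running total after k=2: 49.4784.
Correction k=3: B_{6}/6! · (f^{(5)}(25) − f^{(5)}(8)) = 1/30240 · (2.45760e-06 − 0.000732422) = -2.41390e-08.
Running total after k=3: 49.4784.
Correction k=4: B_{8}/8! · (f^{(7)}(25) − f^{(7)}(8)) = −1/1209600 · (1.17965e-07 − 0.000343323) = 2.83734e-10.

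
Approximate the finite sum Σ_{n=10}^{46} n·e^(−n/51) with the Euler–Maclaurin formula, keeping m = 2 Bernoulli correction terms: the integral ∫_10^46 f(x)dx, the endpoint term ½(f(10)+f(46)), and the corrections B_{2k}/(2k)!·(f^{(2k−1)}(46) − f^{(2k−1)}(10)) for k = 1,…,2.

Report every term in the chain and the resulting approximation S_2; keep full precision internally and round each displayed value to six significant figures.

Integral: ∫_10^46 x·e^(−x/51) dx = 549.719.
½[f(10) + f(46)] = ½[8.21948 + 18.6656] = 13.4425.
Running total after boundary: 563.162.
Order-1 term: 1/12 · (0.0397817 − 0.660782) = -0.0517500.
After k=1: 563.110.
Order-2 term: −1/720 · (0.000327308 − 0.000886073) = 7.76063e-07.

S_2 ≈ 563.110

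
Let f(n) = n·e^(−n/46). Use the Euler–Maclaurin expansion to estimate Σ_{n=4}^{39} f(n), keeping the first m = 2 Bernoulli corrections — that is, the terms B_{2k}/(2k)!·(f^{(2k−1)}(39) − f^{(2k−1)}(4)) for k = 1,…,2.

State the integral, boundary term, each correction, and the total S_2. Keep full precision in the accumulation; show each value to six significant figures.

S_2 ≈ 443.741

The integral term ∫_4^39 x·e^(−x/46) dx = 433.620.
Boundary: ½(f(4) + f(39)) = ½(3.66687 + 16.7055) = 10.1862.
Integral + boundary = 443.806.
Correction k=1: B_{2}/2! · (f^{(1)}(39) − f^{(1)}(4)) = 1/12 · (0.0651830 − 0.837002) = -0.0643183.
Running total after k=1: 443.741.
Correction k=2: B_{4}/4! · (f^{(3)}(39) − f^{(3)}(4)) = −1/720 · (0.000435668 − 0.00126202) = 1.14771e-06.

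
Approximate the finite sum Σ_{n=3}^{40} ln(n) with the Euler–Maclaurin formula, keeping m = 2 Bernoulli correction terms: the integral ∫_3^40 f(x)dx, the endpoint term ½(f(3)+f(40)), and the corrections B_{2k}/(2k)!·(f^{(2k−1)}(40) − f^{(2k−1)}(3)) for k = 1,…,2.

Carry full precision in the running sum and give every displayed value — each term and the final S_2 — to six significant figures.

∫_3^40 ln(x) dx evaluates to 107.259.
Boundary: ½(f(3) + f(40)) = ½(1.09861 + 3.68888) = 2.39375.
Integral + boundary = 109.653.
k=1: B_{2}/(2)! × [f^{(1)}(40) − f^{(1)}(3)] = 1/12 × (0.0250000 − 0.333333) = -0.0256944.
Partial sum through k=1: 109.627.
k=2: B_{4}/(4)! × [f^{(3)}(40) − f^{(3)}(3)] = −1/720 × (3.12500e-05 − 0.0740741) = 0.000102837.

S_2 ≈ 109.627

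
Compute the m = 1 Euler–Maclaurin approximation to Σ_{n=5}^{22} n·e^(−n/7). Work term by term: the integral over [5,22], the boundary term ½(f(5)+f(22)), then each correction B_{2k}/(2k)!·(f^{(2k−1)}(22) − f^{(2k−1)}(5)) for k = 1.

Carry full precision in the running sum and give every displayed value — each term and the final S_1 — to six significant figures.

S_1 ≈ 34.0394

The integral term ∫_5^22 x·e^(−x/7) dx = 32.3602.
½[f(5) + f(22)] = ½[2.44771 + 0.949505] = 1.69861.
Running total after boundary: 34.0588.
Correction k=1: B_{2}/2! · (f^{(1)}(22) − f^{(1)}(5)) = 1/12 · (-0.0924842 − 0.139869) = -0.0193628.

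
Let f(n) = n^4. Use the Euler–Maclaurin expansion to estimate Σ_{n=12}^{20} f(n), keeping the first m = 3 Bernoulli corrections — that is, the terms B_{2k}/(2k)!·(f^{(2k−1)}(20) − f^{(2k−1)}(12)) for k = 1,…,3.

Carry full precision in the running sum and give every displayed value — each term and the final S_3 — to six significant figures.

S_3 ≈ 682692

∫_12^20 x^4 dx evaluates to 590234.
Endpoint term: (f(12) + f(20))/2 = (20736.0 + 160000)/2 = 90368.0.
Running total after boundary: 680602.
Order-1 term: 1/12 · (32000.0 − 6912.00) = 2090.67.
Running total after k=1: 682692.
Order-2 term: −1/720 · (480.000 − 288.000) = -0.266667.
Running total after k=2: 682692.
Order-3 term: 1/30240 · (0.00000 − 0.00000) = 0.00000.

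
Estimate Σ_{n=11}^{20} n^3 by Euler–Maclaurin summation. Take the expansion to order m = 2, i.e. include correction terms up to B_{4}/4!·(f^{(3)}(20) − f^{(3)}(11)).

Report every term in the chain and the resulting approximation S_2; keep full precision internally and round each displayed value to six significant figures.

Integral: ∫_11^20 x^3 dx = 36339.8.
½[f(11) + f(20)] = ½[1331.00 + 8000.00] = 4665.50.
Integral + boundary = 41005.2.
k=1: B_{2}/(2)! × [f^{(1)}(20) − f^{(1)}(11)] = 1/12 × (1200.00 − 363.000) = 69.7500.
Partial sum through k=1: 41075.0.
k=2: B_{4}/(4)! × [f^{(3)}(20) − f^{(3)}(11)] = −1/720 × (6.00000 − 6.00000) = 0.00000.

S_2 ≈ 41075.0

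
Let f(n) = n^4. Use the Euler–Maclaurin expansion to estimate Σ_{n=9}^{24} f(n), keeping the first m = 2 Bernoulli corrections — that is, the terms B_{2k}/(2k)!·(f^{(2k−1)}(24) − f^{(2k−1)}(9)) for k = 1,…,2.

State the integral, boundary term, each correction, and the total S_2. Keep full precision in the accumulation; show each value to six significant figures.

∫_9^24 x^4 dx evaluates to 1.58072e+06.
½[f(9) + f(24)] = ½[6561.00 + 331776] = 169168.
Running total after boundary: 1.74988e+06.
k=1: B_{2}/(2)! × [f^{(1)}(24) − f^{(1)}(9)] = 1/12 × (55296.0 − 2916.00) = 4365.00.
Running total after k=1: 1.75425e+06.
k=2: B_{4}/(4)! × [f^{(3)}(24) − f^{(3)}(9)] = −1/720 × (576.000 − 216.000) = -0.500000.

S_2 ≈ 1.75425e+06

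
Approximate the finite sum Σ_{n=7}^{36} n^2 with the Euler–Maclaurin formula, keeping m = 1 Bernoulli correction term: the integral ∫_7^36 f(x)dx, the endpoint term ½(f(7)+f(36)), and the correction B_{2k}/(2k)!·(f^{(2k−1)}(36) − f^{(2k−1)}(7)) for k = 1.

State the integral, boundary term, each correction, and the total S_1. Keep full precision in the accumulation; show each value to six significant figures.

Integral: ∫_7^36 x^2 dx = 15437.7.
½[f(7) + f(36)] = ½[49.0000 + 1296.00] = 672.500.
So far: 16110.2.
k=1: B_{2}/(2)! × [f^{(1)}(36) − f^{(1)}(7)] = 1/12 × (72.0000 − 14.0000) = 4.83333.

S_1 ≈ 16115.0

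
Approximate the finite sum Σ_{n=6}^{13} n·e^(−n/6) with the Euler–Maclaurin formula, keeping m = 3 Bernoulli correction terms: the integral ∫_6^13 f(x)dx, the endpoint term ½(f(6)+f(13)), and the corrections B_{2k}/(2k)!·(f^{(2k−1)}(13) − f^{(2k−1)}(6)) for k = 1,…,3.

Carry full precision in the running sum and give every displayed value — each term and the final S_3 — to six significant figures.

S_3 ≈ 15.2648

Integral: ∫_6^13 x·e^(−x/6) dx = 13.4276.
Boundary: ½(f(6) + f(13)) = ½(2.20728 + 1.48926) = 1.84827.
Running total after boundary: 15.2759.
Correction k=1: B_{2}/2! · (f^{(1)}(13) − f^{(1)}(6)) = 1/12 · (-0.133652 − 0.00000) = -0.0111377.
After k=1: 15.2647.
Correction k=2: B_{4}/4! · (f^{(3)}(13) − f^{(3)}(6)) = −1/720 · (0.00265183 − 0.0204377) = 2.47027e-05.
After k=2: 15.2648.
Correction k=3: B_{6}/6! · (f^{(5)}(13) − f^{(5)}(6)) = 1/30240 · (0.000250450 − 0.00113543) = -2.92652e-08.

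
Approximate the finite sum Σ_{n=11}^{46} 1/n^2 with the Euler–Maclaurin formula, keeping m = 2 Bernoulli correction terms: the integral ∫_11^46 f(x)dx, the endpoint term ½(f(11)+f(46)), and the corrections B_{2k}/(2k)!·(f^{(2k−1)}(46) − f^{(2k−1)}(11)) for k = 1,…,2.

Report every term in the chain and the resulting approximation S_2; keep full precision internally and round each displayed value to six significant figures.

The integral term ∫_11^46 1/x^2 dx = 0.0691700.
½[f(11) + f(46)] = ½[0.00826446 + 0.000472590] = 0.00436853.
So far: 0.0735385.
Order-1 term: 1/12 · (-2.05474e-05 − (-0.00150263)) = 0.000123507.
Partial sum through k=1: 0.0736620.
Order-2 term: −1/720 · (-1.16526e-07 − (-0.000149021)) = -2.06812e-07.

S_2 ≈ 0.0736618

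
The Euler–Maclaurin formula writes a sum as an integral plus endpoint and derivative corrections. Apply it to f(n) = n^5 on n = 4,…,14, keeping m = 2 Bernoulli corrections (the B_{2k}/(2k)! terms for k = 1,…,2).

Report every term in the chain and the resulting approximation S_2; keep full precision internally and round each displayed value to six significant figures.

S_2 ≈ 1.53955e+06

The integral term ∫_4^14 x^5 dx = 1.25424e+06.
Boundary: ½(f(4) + f(14)) = ½(1024.00 + 537824) = 269424.
Running total after boundary: 1.52366e+06.
k=1: B_{2}/(2)! × [f^{(1)}(14) − f^{(1)}(4)] = 1/12 × (192080 − 1280.00) = 15900.0.
Partial sum through k=1: 1.53956e+06.
k=2: B_{4}/(4)! × [f^{(3)}(14) − f^{(3)}(4)] = −1/720 × (11760.0 − 960.000) = -15.0000.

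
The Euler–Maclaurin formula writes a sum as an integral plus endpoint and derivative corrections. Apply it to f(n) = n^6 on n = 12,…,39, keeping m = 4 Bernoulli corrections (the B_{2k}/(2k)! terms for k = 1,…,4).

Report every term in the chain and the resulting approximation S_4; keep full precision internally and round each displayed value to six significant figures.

S_4 ≈ 2.14052e+10

The integral term ∫_12^39 x^6 dx = 1.95993e+10.
Boundary: ½(f(12) + f(39)) = ½(2.98598e+06 + 3.51874e+09) = 1.76086e+09.
Integral + boundary = 2.13602e+10.
Correction k=1: B_{2}/2! · (f^{(1)}(39) − f^{(1)}(12)) = 1/12 · (5.41345e+08 − 1.49299e+06) = 4.49877e+07.
After k=1: 2.14052e+10.
Correction k=2: B_{4}/4! · (f^{(3)}(39) − f^{(3)}(12)) = −1/720 · (7.11828e+06 − 207360) = -9598.50.
After k=2: 2.14052e+10.
Correction k=3: B_{6}/6! · (f^{(5)}(39) − f^{(5)}(12)) = 1/30240 · (28080.0 − 8640.00) = 0.642857.
After k=3: 2.14052e+10.
Correction k=4: B_{8}/8! · (f^{(7)}(39) − f^{(7)}(12)) = −1/1209600 · (0.00000 − 0.00000) = 0.00000.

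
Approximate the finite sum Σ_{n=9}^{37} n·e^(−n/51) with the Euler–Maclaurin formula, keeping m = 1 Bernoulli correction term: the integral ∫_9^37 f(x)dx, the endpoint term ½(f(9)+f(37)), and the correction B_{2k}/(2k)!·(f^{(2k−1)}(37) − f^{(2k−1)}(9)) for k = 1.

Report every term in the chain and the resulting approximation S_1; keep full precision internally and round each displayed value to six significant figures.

Integral: ∫_9^37 x·e^(−x/51) dx = 392.380.
Boundary: ½(f(9) + f(37)) = ½(7.54401 + 17.9112) = 12.7276.
Integral + boundary = 405.108.
Order-1 term: 1/12 · (0.132887 − 0.690302) = -0.0464512.

S_1 ≈ 405.061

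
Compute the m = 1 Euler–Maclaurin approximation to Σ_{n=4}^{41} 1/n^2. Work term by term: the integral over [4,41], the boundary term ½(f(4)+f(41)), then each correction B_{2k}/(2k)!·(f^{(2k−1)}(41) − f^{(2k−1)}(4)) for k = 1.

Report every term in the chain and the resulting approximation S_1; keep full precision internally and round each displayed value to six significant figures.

S_1 ≈ 0.259759

∫_4^41 1/x^2 dx evaluates to 0.225610.
½[f(4) + f(41)] = ½[0.0625000 + 0.000594884] = 0.0315474.
Integral + boundary = 0.257157.
Correction k=1: B_{2}/2! · (f^{(1)}(41) − f^{(1)}(4)) = 1/12 · (-2.90187e-05 − (-0.0312500)) = 0.00260175.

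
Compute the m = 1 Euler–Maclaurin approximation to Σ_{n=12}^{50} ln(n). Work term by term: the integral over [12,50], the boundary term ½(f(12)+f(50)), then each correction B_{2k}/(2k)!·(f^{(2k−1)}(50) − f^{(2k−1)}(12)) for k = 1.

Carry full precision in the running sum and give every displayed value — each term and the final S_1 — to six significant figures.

∫_12^50 ln(x) dx evaluates to 127.782.
Boundary: ½(f(12) + f(50)) = ½(2.48491 + 3.91202) = 3.19846.
Integral + boundary = 130.981.
Correction k=1: B_{2}/2! · (f^{(1)}(50) − f^{(1)}(12)) = 1/12 · (0.0200000 − 0.0833333) = -0.00527778.

S_1 ≈ 130.975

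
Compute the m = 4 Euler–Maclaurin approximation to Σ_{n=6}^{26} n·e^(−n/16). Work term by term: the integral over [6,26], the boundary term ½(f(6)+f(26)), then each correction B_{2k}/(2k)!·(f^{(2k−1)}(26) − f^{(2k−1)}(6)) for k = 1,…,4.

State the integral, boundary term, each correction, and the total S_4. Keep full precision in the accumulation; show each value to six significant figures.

Integral: ∫_6^26 x·e^(−x/16) dx = 109.601.
Endpoint term: (f(6) + f(26))/2 = (4.12374 + 5.11970)/2 = 4.62172.
So far: 114.223.
Order-1 term: 1/12 · (-0.123070 − 0.429556) = -0.0460521.
After k=1: 114.177.
Order-2 term: −1/720 · (0.00105763 − 0.00704740) = 8.31912e-06.
After k=2: 114.177.
Order-3 term: 1/30240 · (1.01406e-05 − 4.85033e-05) = -1.26861e-09.
After k=3: 114.177.
Order-4 term: −1/1209600 · (6.30856e-08 − 2.71397e-07) = 1.72215e-13.

S_4 ≈ 114.177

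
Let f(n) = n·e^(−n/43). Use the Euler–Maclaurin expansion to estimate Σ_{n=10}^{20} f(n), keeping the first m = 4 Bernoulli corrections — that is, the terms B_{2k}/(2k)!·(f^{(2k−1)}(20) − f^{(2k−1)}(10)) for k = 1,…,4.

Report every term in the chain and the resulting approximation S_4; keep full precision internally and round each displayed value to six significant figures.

S_4 ≈ 114.916

Integral: ∫_10^20 x·e^(−x/43) dx = 104.696.
½[f(10) + f(20)] = ½[7.92504 + 12.5612] = 10.2431.
Running total after boundary: 114.939.
k=1: B_{2}/(2)! × [f^{(1)}(20) − f^{(1)}(10)] = 1/12 × (0.335940 − 0.608200) = -0.0226884.
Running total after k=1: 114.916.
k=2: B_{4}/(4)! × [f^{(3)}(20) − f^{(3)}(10)] = −1/720 × (0.000861041 − 0.00118616) = 4.51553e-07.
Running total after k=2: 114.916.
k=3: B_{6}/(6)! × [f^{(5)}(20) − f^{(5)}(10)] = 1/30240 × (8.33096e-07 − 1.10513e-06) = -8.99580e-12.
Running total after k=3: 114.916.
k=4: B_{8}/(8)! × [f^{(7)}(20) − f^{(7)}(10)] = −1/1209600 × (6.49277e-10 − 8.48428e-10) = 1.64643e-16.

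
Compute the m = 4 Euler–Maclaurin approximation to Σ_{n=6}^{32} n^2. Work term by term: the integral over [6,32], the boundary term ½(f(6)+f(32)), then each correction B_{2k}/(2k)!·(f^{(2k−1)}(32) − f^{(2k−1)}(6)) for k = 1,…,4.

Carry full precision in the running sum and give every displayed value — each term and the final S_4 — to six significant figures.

Integral: ∫_6^32 x^2 dx = 10850.7.
½[f(6) + f(32)] = ½[36.0000 + 1024.00] = 530.000.
So far: 11380.7.
k=1: B_{2}/(2)! × [f^{(1)}(32) − f^{(1)}(6)] = 1/12 × (64.0000 − 12.0000) = 4.33333.
Running total after k=1: 11385.0.
k=2: B_{4}/(4)! × [f^{(3)}(32) − f^{(3)}(6)] = −1/720 × (0.00000 − 0.00000) = 0.00000.
Running total after k=2: 11385.0.
k=3: B_{6}/(6)! × [f^{(5)}(32) − f^{(5)}(6)] = 1/30240 × (0.00000 − 0.00000) = 0.00000.
Running total after k=3: 11385.0.
k=4: B_{8}/(8)! × [f^{(7)}(32) − f^{(7)}(6)] = −1/1209600 × (0.00000 − 0.00000) = 0.00000.

S_4 ≈ 11385.0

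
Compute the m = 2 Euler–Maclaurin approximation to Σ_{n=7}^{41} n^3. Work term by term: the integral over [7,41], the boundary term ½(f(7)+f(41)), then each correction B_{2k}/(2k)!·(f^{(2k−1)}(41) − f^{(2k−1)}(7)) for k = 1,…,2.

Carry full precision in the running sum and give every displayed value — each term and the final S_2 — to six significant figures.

S_2 ≈ 740880

∫_7^41 x^3 dx evaluates to 705840.
Boundary: ½(f(7) + f(41)) = ½(343.000 + 68921.0) = 34632.0.
Integral + boundary = 740472.
Order-1 term: 1/12 · (5043.00 − 147.000) = 408.000.
After k=1: 740880.
Order-2 term: −1/720 · (6.00000 − 6.00000) = 0.00000.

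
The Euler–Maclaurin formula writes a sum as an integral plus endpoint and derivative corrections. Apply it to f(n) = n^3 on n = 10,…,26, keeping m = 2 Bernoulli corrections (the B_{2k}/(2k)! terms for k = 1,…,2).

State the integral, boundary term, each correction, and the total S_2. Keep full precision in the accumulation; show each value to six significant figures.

Integral: ∫_10^26 x^3 dx = 111744.
½[f(10) + f(26)] = ½[1000.00 + 17576.0] = 9288.00.
Integral + boundary = 121032.
Correction k=1: B_{2}/2! · (f^{(1)}(26) − f^{(1)}(10)) = 1/12 · (2028.00 − 300.000) = 144.000.
Running total after k=1: 121176.
Correction k=2: B_{4}/4! · (f^{(3)}(26) − f^{(3)}(10)) = −1/720 · (6.00000 − 6.00000) = 0.00000.

S_2 ≈ 121176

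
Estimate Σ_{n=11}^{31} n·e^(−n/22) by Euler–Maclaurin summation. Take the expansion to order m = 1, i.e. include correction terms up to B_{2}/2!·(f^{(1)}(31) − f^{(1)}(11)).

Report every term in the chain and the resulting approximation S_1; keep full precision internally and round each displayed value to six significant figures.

S_1 ≈ 162.501

The integral term ∫_11^31 x·e^(−x/22) dx = 155.411.
Endpoint term: (f(11) + f(31))/2 = (6.67184 + 7.57533)/2 = 7.12358.
So far: 162.535.
k=1: B_{2}/(2)! × [f^{(1)}(31) − f^{(1)}(11)] = 1/12 × (-0.0999676 − 0.303265) = -0.0336027.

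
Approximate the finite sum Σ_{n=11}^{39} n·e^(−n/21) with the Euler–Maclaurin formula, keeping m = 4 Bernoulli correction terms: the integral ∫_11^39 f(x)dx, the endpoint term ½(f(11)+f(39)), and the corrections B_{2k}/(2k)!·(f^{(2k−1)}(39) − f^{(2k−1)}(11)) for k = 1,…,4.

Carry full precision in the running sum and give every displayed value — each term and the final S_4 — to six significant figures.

S_4 ≈ 207.557

∫_11^39 x·e^(−x/21) dx evaluates to 201.290.
Endpoint term: (f(11) + f(39))/2 = (6.51486 + 6.08860)/2 = 6.30173.
So far: 207.592.
Correction k=1: B_{2}/2! · (f^{(1)}(39) − f^{(1)}(11)) = 1/12 · (-0.133815 − 0.282029) = -0.0346537.
Partial sum through k=1: 207.557.
Correction k=2: B_{4}/4! · (f^{(3)}(39) − f^{(3)}(11)) = −1/720 · (0.000404582 − 0.00332551) = 4.05684e-06.
Partial sum through k=2: 207.557.
Correction k=3: B_{6}/6! · (f^{(5)}(39) − f^{(5)}(11)) = 1/30240 · (2.52290e-06 − 1.36315e-05) = -3.67348e-10.
Partial sum through k=3: 207.557.
Correction k=4: B_{8}/8! · (f^{(7)}(39) − f^{(7)}(11)) = −1/1209600 · (9.36142e-09 − 4.47215e-08) = 2.92329e-14.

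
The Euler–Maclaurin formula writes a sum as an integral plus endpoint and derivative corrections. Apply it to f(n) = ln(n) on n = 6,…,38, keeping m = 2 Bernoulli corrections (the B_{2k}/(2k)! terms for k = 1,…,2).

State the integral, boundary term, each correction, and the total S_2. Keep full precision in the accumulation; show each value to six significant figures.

The integral term ∫_6^38 ln(x) dx = 95.4777.
Endpoint term: (f(6) + f(38))/2 = (1.79176 + 3.63759)/2 = 2.71467.
Running total after boundary: 98.1924.
k=1: B_{2}/(2)! × [f^{(1)}(38) − f^{(1)}(6)] = 1/12 × (0.0263158 − 0.166667) = -0.0116959.
Partial sum through k=1: 98.1807.
k=2: B_{4}/(4)! × [f^{(3)}(38) − f^{(3)}(6)] = −1/720 × (3.64485e-05 − 0.00925926) = 1.28095e-05.

S_2 ≈ 98.1807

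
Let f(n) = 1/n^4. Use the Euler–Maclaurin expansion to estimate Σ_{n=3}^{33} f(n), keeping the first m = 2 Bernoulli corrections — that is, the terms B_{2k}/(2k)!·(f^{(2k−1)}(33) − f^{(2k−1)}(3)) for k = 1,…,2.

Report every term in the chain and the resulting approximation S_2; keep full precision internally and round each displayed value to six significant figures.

S_2 ≈ 0.0198052

Integral: ∫_3^33 1/x^4 dx = 0.0123364.
½[f(3) + f(33)] = ½[0.0123457 + 8.43226e-07] = 0.00617326.
Running total after boundary: 0.0185097.
k=1: B_{2}/(2)! × [f^{(1)}(33) − f^{(1)}(3)] = 1/12 × (-1.02209e-07 − (-0.0164609)) = 0.00137173.
After k=1: 0.0198814.
k=2: B_{4}/(4)! × [f^{(3)}(33) − f^{(3)}(3)] = −1/720 × (-2.81568e-09 − (-0.0548697)) = -7.62079e-05.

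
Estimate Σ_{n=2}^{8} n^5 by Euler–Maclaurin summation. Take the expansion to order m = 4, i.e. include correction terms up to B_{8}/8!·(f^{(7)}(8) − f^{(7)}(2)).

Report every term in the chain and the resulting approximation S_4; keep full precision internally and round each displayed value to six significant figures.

S_4 ≈ 61775.0

Integral: ∫_2^8 x^5 dx = 43680.0.
Endpoint term: (f(2) + f(8))/2 = (32.0000 + 32768.0)/2 = 16400.0.
Integral + boundary = 60080.0.
Order-1 term: 1/12 · (20480.0 − 80.0000) = 1700.00.
After k=1: 61780.0.
Order-2 term: −1/720 · (3840.00 − 240.000) = -5.00000.
After k=2: 61775.0.
Order-3 term: 1/30240 · (120.000 − 120.000) = 0.00000.
After k=3: 61775.0.
Order-4 term: −1/1209600 · (0.00000 − 0.00000) = 0.00000.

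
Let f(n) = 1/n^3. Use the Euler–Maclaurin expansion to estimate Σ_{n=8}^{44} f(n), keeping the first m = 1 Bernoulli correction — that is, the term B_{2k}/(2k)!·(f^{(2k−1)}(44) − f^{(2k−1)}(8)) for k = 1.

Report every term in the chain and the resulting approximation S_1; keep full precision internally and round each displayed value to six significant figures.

Integral: ∫_8^44 1/x^3 dx = 0.00755424.
Endpoint term: (f(8) + f(44))/2 = (0.00195312 + 1.17393e-05)/2 = 0.000982432.
Running total after boundary: 0.00853667.
Order-1 term: 1/12 · (-8.00406e-07 − (-0.000732422)) = 6.09685e-05.

S_1 ≈ 0.00859764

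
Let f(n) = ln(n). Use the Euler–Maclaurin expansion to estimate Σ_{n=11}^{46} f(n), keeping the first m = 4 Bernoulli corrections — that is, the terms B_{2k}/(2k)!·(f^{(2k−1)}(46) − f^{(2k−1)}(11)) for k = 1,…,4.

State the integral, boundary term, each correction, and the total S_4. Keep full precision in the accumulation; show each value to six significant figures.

S_4 ≈ 117.848

The integral term ∫_11^46 ln(x) dx = 114.741.
Boundary: ½(f(11) + f(46)) = ½(2.39790 + 3.82864) = 3.11327.
Running total after boundary: 117.854.
Correction k=1: B_{2}/2! · (f^{(1)}(46) − f^{(1)}(11)) = 1/12 · (0.0217391 − 0.0909091) = -0.00576416.
Running total after k=1: 117.848.
Correction k=2: B_{4}/4! · (f^{(3)}(46) − f^{(3)}(11)) = −1/720 · (2.05474e-05 − 0.00150263) = 2.05845e-06.
Running total after k=2: 117.848.
Correction k=3: B_{6}/6! · (f^{(5)}(46) − f^{(5)}(11)) = 1/30240 · (1.16526e-07 − 0.000149021) = -4.92409e-09.
Running total after k=3: 117.848.
Correction k=4: B_{8}/8! · (f^{(7)}(46) − f^{(7)}(11)) = −1/1209600 · (1.65207e-09 − 3.69474e-05) = 3.05438e-11.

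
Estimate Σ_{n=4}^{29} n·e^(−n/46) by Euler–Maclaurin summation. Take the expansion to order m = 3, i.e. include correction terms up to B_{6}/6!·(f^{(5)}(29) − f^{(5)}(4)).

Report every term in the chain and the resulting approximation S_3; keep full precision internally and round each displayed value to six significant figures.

Integral: ∫_4^29 x·e^(−x/46) dx = 271.806.
½[f(4) + f(29)] = ½[3.66687 + 15.4384] = 9.55266.
So far: 281.359.
k=1: B_{2}/(2)! × [f^{(1)}(29) − f^{(1)}(4)] = 1/12 × (0.196742 − 0.837002) = -0.0533550.
After k=1: 281.305.
k=2: B_{4}/(4)! × [f^{(3)}(29) − f^{(3)}(4)] = −1/720 × (0.000596154 − 0.00126202) = 9.24815e-07.
After k=2: 281.305.
k=3: B_{6}/(6)! × [f^{(5)}(29) − f^{(5)}(4)] = 1/30240 × (5.19532e-07 − 1.00590e-06) = -1.60836e-11.

S_3 ≈ 281.305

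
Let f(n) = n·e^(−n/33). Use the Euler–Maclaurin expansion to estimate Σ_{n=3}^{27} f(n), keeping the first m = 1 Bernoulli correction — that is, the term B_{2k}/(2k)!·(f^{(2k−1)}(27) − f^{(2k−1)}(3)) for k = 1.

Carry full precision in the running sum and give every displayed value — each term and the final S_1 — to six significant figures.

S_1 ≈ 218.386

∫_3^27 x·e^(−x/33) dx evaluates to 211.122.
Boundary: ½(f(3) + f(27)) = ½(2.73930 + 11.9133) = 7.32630.
So far: 218.448.
Correction k=1: B_{2}/2! · (f^{(1)}(27) − f^{(1)}(3)) = 1/12 · (0.0802242 − 0.830092) = -0.0624889.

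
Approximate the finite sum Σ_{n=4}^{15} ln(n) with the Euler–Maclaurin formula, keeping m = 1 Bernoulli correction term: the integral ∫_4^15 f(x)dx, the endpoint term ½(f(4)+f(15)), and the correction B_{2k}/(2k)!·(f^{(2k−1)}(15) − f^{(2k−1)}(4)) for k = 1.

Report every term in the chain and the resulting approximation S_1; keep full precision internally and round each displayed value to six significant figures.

∫_4^15 ln(x) dx evaluates to 24.0756.
Endpoint term: (f(4) + f(15))/2 = (1.38629 + 2.70805)/2 = 2.04717.
Integral + boundary = 26.1227.
Order-1 term: 1/12 · (0.0666667 − 0.250000) = -0.0152778.

S_1 ≈ 26.1075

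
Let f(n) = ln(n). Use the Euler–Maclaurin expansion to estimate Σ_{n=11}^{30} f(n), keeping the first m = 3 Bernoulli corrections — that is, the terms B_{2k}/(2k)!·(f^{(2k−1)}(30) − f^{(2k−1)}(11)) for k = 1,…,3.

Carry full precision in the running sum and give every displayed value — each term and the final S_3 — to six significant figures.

S_3 ≈ 59.5538

∫_11^30 ln(x) dx evaluates to 56.6591.
½[f(11) + f(30)] = ½[2.39790 + 3.40120] = 2.89955.
Running total after boundary: 59.5586.
Correction k=1: B_{2}/2! · (f^{(1)}(30) − f^{(1)}(11)) = 1/12 · (0.0333333 − 0.0909091) = -0.00479798.
Running total after k=1: 59.5538.
Correction k=2: B_{4}/4! · (f^{(3)}(30) − f^{(3)}(11)) = −1/720 · (7.40741e-05 − 0.00150263) = 1.98410e-06.
Running total after k=2: 59.5538.
Correction k=3: B_{6}/6! · (f^{(5)}(30) − f^{(5)}(11)) = 1/30240 · (9.87654e-07 − 0.000149021) = -4.89529e-09.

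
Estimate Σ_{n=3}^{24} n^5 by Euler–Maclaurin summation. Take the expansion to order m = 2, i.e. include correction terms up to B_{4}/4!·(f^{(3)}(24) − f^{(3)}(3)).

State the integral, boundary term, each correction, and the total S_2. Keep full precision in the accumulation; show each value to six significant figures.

S_2 ≈ 3.59700e+07

Integral: ∫_3^24 x^5 dx = 3.18504e+07.
½[f(3) + f(24)] = ½[243.000 + 7.96262e+06] = 3.98143e+06.
Running total after boundary: 3.58318e+07.
Order-1 term: 1/12 · (1.65888e+06 − 405.000) = 138206.
After k=1: 3.59700e+07.
Order-2 term: −1/720 · (34560.0 − 540.000) = -47.2500.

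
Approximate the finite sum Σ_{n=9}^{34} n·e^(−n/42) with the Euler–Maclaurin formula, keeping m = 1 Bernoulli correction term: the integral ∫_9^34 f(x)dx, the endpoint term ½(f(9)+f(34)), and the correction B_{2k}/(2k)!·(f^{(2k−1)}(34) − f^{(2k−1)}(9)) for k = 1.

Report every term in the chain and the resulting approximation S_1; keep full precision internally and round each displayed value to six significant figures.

S_1 ≈ 319.335

The integral term ∫_9^34 x·e^(−x/42) dx = 308.183.
Endpoint term: (f(9) + f(34))/2 = (7.26406 + 15.1324)/2 = 11.1982.
Integral + boundary = 319.381.
k=1: B_{2}/(2)! × [f^{(1)}(34) − f^{(1)}(9)] = 1/12 × (0.0847752 − 0.634164) = -0.0457824.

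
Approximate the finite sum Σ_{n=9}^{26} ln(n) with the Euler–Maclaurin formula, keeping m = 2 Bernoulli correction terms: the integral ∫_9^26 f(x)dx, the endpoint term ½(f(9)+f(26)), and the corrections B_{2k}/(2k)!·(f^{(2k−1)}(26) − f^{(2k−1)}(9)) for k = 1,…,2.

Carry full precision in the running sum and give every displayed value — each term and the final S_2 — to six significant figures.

S_2 ≈ 50.6571

The integral term ∫_9^26 ln(x) dx = 47.9355.
Endpoint term: (f(9) + f(26))/2 = (2.19722 + 3.25810)/2 = 2.72766.
Integral + boundary = 50.6631.
k=1: B_{2}/(2)! × [f^{(1)}(26) − f^{(1)}(9)] = 1/12 × (0.0384615 − 0.111111) = -0.00605413.
Partial sum through k=1: 50.6571.
k=2: B_{4}/(4)! × [f^{(3)}(26) − f^{(3)}(9)] = −1/720 × (0.000113792 − 0.00274348) = 3.65235e-06.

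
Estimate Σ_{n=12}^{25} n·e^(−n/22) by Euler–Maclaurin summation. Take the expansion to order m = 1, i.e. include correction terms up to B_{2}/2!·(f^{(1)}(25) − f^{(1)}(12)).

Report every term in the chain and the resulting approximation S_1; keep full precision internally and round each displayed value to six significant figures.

The integral term ∫_12^25 x·e^(−x/22) dx = 101.627.
½[f(12) + f(25)] = ½[6.95494 + 8.02460] = 7.48977.
So far: 109.117.
k=1: B_{2}/(2)! × [f^{(1)}(25) − f^{(1)}(12)] = 1/12 × (-0.0437706 − 0.263445) = -0.0256013.

S_1 ≈ 109.091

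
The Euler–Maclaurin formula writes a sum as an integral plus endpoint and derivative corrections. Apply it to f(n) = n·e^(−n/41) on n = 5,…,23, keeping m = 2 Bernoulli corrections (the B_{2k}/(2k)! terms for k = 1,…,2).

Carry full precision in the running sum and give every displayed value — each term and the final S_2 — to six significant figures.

S_2 ≈ 180.812

The integral term ∫_5^23 x·e^(−x/41) dx = 172.080.
½[f(5) + f(23)] = ½[4.42596 + 13.1250] = 8.77548.
Running total after boundary: 180.856.
Correction k=1: B_{2}/2! · (f^{(1)}(23) − f^{(1)}(5)) = 1/12 · (0.250530 − 0.777241) = -0.0438926.
Partial sum through k=1: 180.812.
Correction k=2: B_{4}/4! · (f^{(3)}(23) − f^{(3)}(5)) = −1/720 · (0.000827980 − 0.00151554) = 9.54946e-07.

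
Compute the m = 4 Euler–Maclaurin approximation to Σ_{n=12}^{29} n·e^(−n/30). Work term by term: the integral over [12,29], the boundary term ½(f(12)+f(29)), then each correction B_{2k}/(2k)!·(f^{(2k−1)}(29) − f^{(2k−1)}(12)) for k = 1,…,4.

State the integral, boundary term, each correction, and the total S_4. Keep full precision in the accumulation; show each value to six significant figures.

The integral term ∫_12^29 x·e^(−x/30) dx = 171.386.
Boundary: ½(f(12) + f(29)) = ½(8.04384 + 11.0301) = 9.53698.
So far: 180.923.
k=1: B_{2}/(2)! × [f^{(1)}(29) − f^{(1)}(12)] = 1/12 × (0.0126783 − 0.402192) = -0.0324595.
Partial sum through k=1: 180.890.
k=2: B_{4}/(4)! × [f^{(3)}(29) − f^{(3)}(12)] = −1/720 × (0.000859306 − 0.00193648) = 1.49607e-06.
Partial sum through k=2: 180.890.
k=3: B_{6}/(6)! × [f^{(5)}(29) − f^{(5)}(12)] = 1/30240 × (1.89392e-06 − 3.80676e-06) = -6.32552e-11.
Partial sum through k=3: 180.890.
k=4: B_{8}/(8)! × [f^{(7)}(29) − f^{(7)}(12)] = −1/1209600 × (3.14783e-09 − 6.06874e-09) = 2.41477e-15.

S_4 ≈ 180.890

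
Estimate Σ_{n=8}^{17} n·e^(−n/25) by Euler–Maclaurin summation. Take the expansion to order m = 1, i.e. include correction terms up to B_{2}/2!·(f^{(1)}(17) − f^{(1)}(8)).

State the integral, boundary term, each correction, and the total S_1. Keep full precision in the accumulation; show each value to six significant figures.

∫_8^17 x·e^(−x/25) dx evaluates to 67.1251.
Endpoint term: (f(8) + f(17))/2 = (5.80919 + 8.61249)/2 = 7.21084.
Integral + boundary = 74.3360.
Order-1 term: 1/12 · (0.162117 − 0.493781) = -0.0276387.

S_1 ≈ 74.3083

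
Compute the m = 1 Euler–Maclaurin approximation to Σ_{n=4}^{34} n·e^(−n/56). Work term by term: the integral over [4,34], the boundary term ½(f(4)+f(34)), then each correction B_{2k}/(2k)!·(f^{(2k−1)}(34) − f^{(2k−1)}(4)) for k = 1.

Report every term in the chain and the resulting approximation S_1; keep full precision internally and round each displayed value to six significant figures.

∫_4^34 x·e^(−x/56) dx evaluates to 382.047.
Endpoint term: (f(4) + f(34))/2 = (3.72425 + 18.5268)/2 = 11.1255.
Running total after boundary: 393.173.
Order-1 term: 1/12 · (0.214070 − 0.864558) = -0.0542074.

S_1 ≈ 393.118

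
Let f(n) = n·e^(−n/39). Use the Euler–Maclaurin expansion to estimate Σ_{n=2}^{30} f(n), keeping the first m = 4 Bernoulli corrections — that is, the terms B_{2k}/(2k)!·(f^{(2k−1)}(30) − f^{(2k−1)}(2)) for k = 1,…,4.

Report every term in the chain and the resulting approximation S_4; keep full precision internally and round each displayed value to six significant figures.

∫_2^30 x·e^(−x/39) dx evaluates to 272.140.
Boundary: ½(f(2) + f(30)) = ½(1.90002 + 13.9011) = 7.90055.
Running total after boundary: 280.041.
k=1: B_{2}/(2)! × [f^{(1)}(30) − f^{(1)}(2)] = 1/12 × (0.106931 − 0.901292) = -0.0661967.
Partial sum through k=1: 279.974.
k=2: B_{4}/(4)! × [f^{(3)}(30) − f^{(3)}(2)] = −1/720 × (0.000679599 − 0.00184176) = 1.61411e-06.
Partial sum through k=2: 279.974.
k=3: B_{6}/(6)! × [f^{(5)}(30) − f^{(5)}(2)] = 1/30240 × (8.47400e-07 − 2.03218e-06) = -3.91793e-11.
Partial sum through k=3: 279.974.
k=4: B_{8}/(8)! × [f^{(7)}(30) − f^{(7)}(2)] = −1/1209600 × (8.20505e-10 − 1.87605e-09) = 8.72644e-16.

S_4 ≈ 279.974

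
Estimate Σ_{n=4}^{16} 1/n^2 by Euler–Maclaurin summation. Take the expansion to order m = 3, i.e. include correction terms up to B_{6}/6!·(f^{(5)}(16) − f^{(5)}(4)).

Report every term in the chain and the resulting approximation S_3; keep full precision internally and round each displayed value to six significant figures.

S_3 ≈ 0.223236

Integral: ∫_4^16 1/x^2 dx = 0.187500.
Endpoint term: (f(4) + f(16))/2 = (0.0625000 + 0.00390625)/2 = 0.0332031.
Running total after boundary: 0.220703.
Correction k=1: B_{2}/2! · (f^{(1)}(16) − f^{(1)}(4)) = 1/12 · (-0.000488281 − (-0.0312500)) = 0.00256348.
Running total after k=1: 0.223267.
Correction k=2: B_{4}/4! · (f^{(3)}(16) − f^{(3)}(4)) = −1/720 · (-2.28882e-05 − (-0.0234375)) = -3.25203e-05.
Running total after k=2: 0.223234.
Correction k=3: B_{6}/6! · (f^{(5)}(16) − f^{(5)}(4)) = 1/30240 · (-2.68221e-06 − (-0.0439453)) = 1.45313e-06.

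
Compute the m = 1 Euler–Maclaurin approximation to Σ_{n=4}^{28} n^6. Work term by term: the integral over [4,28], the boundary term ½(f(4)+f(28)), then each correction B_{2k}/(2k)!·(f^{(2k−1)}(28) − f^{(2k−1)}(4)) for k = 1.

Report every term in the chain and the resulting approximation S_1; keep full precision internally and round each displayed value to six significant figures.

∫_4^28 x^6 dx evaluates to 1.92756e+09.
½[f(4) + f(28)] = ½[4096.00 + 4.81890e+08] = 2.40947e+08.
Running total after boundary: 2.16851e+09.
k=1: B_{2}/(2)! × [f^{(1)}(28) − f^{(1)}(4)] = 1/12 × (1.03262e+08 − 6144.00) = 8.60467e+06.

S_1 ≈ 2.17711e+09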